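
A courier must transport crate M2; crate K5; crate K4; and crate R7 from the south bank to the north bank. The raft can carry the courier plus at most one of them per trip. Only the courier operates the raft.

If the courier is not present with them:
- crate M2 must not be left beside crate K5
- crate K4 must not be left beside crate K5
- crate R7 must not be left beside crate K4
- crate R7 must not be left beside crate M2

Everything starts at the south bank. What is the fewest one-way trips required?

Whatever the first load, the items left behind include a forbidden pair without the courier. No opening move is safe, so no plan exists.

impossible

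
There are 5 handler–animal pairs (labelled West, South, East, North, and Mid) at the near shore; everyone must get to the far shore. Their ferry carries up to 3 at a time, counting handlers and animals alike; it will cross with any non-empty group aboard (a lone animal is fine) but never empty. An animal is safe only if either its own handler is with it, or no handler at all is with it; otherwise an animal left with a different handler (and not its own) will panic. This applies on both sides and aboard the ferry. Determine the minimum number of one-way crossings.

11

Counting alone: each trip to the far shore takes at most 3 across and each return brings at least 1 back, so after t trips out (and t−1 returns) at most 3t − (t−1) of the 10 are across; that first reaches 10 at t = 5, so at least 9 crossings are needed.
The safety rule pushes this higher. Following every safe sequence of crossings, the most of the 10 that can be at the far shore as the ferry arrives there on crossing 9 is 9 — never all 10.
So no plan with fewer than 11 crossings exists, and this one achieves 11:
1. animal West and handler West cross → the far shore.
2. handler West crosses ← the near shore.
3. animal East, animal North, and animal South cross → the far shore.
4. animal West crosses ← the near shore.
5. handler East, handler North, and handler South cross → the far shore.
6. animal South and handler South cross ← the near shore.
7. handler Mid, handler South, and handler West cross → the far shore.
8. animal East crosses ← the near shore.
9. animal South and animal West cross → the far shore.
10. animal West crosses ← the near shore.
11. animal East, animal Mid, and animal West cross → the far shore.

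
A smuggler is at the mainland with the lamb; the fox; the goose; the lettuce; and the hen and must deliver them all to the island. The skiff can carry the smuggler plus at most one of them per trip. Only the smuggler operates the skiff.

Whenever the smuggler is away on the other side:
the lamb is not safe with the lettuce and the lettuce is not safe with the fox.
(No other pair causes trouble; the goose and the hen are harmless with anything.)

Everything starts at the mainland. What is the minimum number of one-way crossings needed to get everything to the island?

Counting alone: the smuggler can take at most 1 across per trip to the island, so moving all 5 needs at least 5 loaded trips out, with a return between consecutive ones — at least 9 crossings.
The safety rule pushes this higher. Following every safe sequence of crossings, the most of the 5 that can be at the island as the skiff arrives there on crossing 9 is 4 — never all 5.
So no plan with fewer than 11 crossings exists, and this one achieves 11:
1. Smuggler goes to the island with the lettuce.
2. Smuggler goes back to the mainland alone.
3. Smuggler goes to the island with the lamb.
4. Smuggler goes back to the mainland with the lettuce.
5. Smuggler goes to the island with the fox.
6. Smuggler goes back to the mainland alone.
7. Smuggler goes to the island with the goose.
8. Smuggler goes back to the mainland alone.
9. Smuggler goes to the island with the hen.
10. Smuggler goes back to the mainland alone.
11. Smuggler goes to the island with the lettuce.

11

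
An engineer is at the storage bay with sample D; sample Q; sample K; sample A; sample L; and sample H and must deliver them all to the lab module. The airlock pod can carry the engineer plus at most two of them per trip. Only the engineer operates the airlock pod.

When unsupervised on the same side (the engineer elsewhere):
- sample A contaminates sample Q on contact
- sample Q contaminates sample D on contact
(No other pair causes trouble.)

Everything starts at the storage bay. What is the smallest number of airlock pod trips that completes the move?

Counting alone: the engineer can take at most 2 across per trip to the lab module, so moving all 6 needs at least 3 loaded trips out, with a return between consecutive ones — at least 5 crossings.
The plan below uses exactly 5 crossings, so it is optimal:
1. Engineer goes to the lab module with sample A and sample D.
2. Engineer goes back to the storage bay alone.
3. Engineer goes to the lab module with sample K and sample L.
4. Engineer goes back to the storage bay alone.
5. Engineer goes to the lab module with sample H and sample Q.

5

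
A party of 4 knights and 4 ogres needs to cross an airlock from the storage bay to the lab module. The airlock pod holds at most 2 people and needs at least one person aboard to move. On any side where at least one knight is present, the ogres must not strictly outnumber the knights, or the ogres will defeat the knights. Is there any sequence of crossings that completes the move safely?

Following every safe sequence of crossings from the start, the most of the 8 that can be at the lab module as the airlock pod arrives there on crossings 1, 3, 5 is 2, 3, 4 respectively; the best ever achieved is 4 of 8.
From crossing 7 on, no configuration arises that was not already reachable earlier: only 11 distinct safe configurations (who is on which side, and where the airlock pod is) can ever be reached, none of them has everyone across, and every continuation just revisits them. They are: 0 knights + 0 ogres across (airlock pod back at the start); 0 knights + 1 ogre across (airlock pod there); 0 knights + 1 ogre across (airlock pod back at the start); 0 knights + 2 ogres across (airlock pod there); 0 knights + 2 ogres across (airlock pod back at the start); 0 knights + 3 ogres across (airlock pod there); 0 knights + 3 ogres across (airlock pod back at the start); 0 knights + 4 ogres across (airlock pod there); 1 knight + 1 ogre across (airlock pod there); 1 knight + 1 ogre across (airlock pod back at the start); 2 knights + 2 ogres across (airlock pod there). So no valid plan exists.

No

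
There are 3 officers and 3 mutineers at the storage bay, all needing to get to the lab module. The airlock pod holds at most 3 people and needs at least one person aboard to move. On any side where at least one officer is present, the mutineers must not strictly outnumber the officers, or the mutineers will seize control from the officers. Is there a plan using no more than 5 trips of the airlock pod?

Yes

Yes — this plan uses 5 crossings (≤ 5):
1. 2 mutineers → the lab module.  (the storage bay: 3O 1M; the lab module: 0O 2M)
2. 1 mutineer ← the storage bay.  (the storage bay: 3O 2M; the lab module: 0O 1M)
3. 3 officers → the lab module.  (the storage bay: 0O 2M; the lab module: 3O 1M)
4. 1 mutineer ← the storage bay.  (the storage bay: 0O 3M; the lab module: 3O 0M)
5. 3 mutineers → the lab module.  (the storage bay: 0O 0M; the lab module: 3O 3M)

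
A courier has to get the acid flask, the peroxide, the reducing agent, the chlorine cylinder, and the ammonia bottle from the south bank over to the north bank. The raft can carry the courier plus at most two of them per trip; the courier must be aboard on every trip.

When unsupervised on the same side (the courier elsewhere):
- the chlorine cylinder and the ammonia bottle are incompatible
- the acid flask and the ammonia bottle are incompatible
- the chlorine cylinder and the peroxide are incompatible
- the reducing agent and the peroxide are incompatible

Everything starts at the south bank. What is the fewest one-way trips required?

7

Counting alone: the courier can take at most 2 across per trip to the north bank, so moving all 5 needs at least 3 loaded trips out, with a return between consecutive ones — at least 5 crossings.
The safety rule pushes this higher. Following every safe sequence of crossings, the most of the 5 that can be at the north bank as the raft arrives there on crossing 5 is 4 — never all 5.
So no plan with fewer than 7 crossings exists, and this one achieves 7:
1. Courier goes to the north bank with the ammonia bottle and the peroxide.
2. Courier goes back to the south bank alone.
3. Courier goes to the north bank with the acid flask.
4. Courier goes back to the south bank with the ammonia bottle.
5. Courier goes to the north bank with the chlorine cylinder and the reducing agent.
6. Courier goes back to the south bank with the peroxide.
7. Courier goes to the north bank with the ammonia bottle and the peroxide.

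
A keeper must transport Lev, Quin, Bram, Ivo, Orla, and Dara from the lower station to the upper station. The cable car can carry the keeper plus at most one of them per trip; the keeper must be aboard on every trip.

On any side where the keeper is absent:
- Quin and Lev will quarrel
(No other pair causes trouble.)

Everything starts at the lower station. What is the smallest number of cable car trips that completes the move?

11

Counting alone: the keeper can take at most 1 across per trip to the upper station, so moving all 6 needs at least 6 loaded trips out, with a return between consecutive ones — at least 11 crossings.
The plan below uses exactly 11 crossings, so it is optimal:
1. Keeper goes to the upper station with Lev.
2. Keeper goes back to the lower station alone.
3. Keeper goes to the upper station with Bram.
4. Keeper goes back to the lower station alone.
5. Keeper goes to the upper station with Ivo.
6. Keeper goes back to the lower station alone.
7. Keeper goes to the upper station with Orla.
8. Keeper goes back to the lower station alone.
9. Keeper goes to the upper station with Dara.
10. Keeper goes back to the lower station alone.
11. Keeper goes to the upper station with Quin.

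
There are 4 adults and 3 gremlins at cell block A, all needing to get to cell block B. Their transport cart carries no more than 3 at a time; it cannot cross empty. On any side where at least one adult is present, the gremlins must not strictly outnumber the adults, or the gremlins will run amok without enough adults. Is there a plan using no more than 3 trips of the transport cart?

Counting alone: each trip to cell block B takes at most 3 across and each return brings at least 1 back, so after t trips out (and t−1 returns) at most 3t − (t−1) of the 7 are across; that first reaches 7 at t = 3, so at least 5 crossings are needed.
Since 3 < 5, 3 crossings cannot be enough. (The shortest complete plan in fact takes 5:)
1. 3 gremlins → cell block B.  (cell block A: 4A 0G; cell block B: 0A 3G)
2. 1 gremlin ← cell block A.  (cell block A: 4A 1G; cell block B: 0A 2G)
3. 3 adults → cell block B.  (cell block A: 1A 1G; cell block B: 3A 2G)
4. 1 adult ← cell block A.  (cell block A: 2A 1G; cell block B: 2A 2G)
5. 2 adults and 1 gremlin → cell block B.  (cell block A: 0A 0G; cell block B: 4A 3G)

No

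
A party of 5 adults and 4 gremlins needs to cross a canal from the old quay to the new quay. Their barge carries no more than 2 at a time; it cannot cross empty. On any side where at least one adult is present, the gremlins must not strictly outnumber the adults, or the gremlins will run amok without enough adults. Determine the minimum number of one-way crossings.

15

Counting alone: each trip to the new quay takes at most 2 across and each return brings at least 1 back, so after t trips out (and t−1 returns) at most 2t − (t−1) of the 9 are across; that first reaches 9 at t = 8, so at least 15 crossings are needed.
The plan below uses exactly 15 crossings, so it is optimal:
1. 2 gremlins → the new quay.  (the old quay: 5A 2G; the new quay: 0A 2G)
2. 1 gremlin ← the old quay.  (the old quay: 5A 3G; the new quay: 0A 1G)
3. 2 gremlins → the new quay.  (the old quay: 5A 1G; the new quay: 0A 3G)
4. 1 gremlin ← the old quay.  (the old quay: 5A 2G; the new quay: 0A 2G)
5. 2 adults → the new quay.  (the old quay: 3A 2G; the new quay: 2A 2G)
6. 1 gremlin ← the old quay.  (the old quay: 3A 3G; the new quay: 2A 1G)
7. 1 adult and 1 gremlin → the new quay.  (the old quay: 2A 2G; the new quay: 3A 2G)
8. 1 adult ← the old quay.  (the old quay: 3A 2G; the new quay: 2A 2G)
9. 1 adult and 1 gremlin → the new quay.  (the old quay: 2A 1G; the new quay: 3A 3G)
10. 1 gremlin ← the old quay.  (the old quay: 2A 2G; the new quay: 3A 2G)
11. 1 adult and 1 gremlin → the new quay.  (the old quay: 1A 1G; the new quay: 4A 3G)
12. 1 adult ← the old quay.  (the old quay: 2A 1G; the new quay: 3A 3G)
13. 1 adult and 1 gremlin → the new quay.  (the old quay: 1A 0G; the new quay: 4A 4G)
14. 1 gremlin ← the old quay.  (the old quay: 1A 1G; the new quay: 4A 3G)
15. 1 adult and 1 gremlin → the new quay.  (the old quay: 0A 0G; the new quay: 5A 4G)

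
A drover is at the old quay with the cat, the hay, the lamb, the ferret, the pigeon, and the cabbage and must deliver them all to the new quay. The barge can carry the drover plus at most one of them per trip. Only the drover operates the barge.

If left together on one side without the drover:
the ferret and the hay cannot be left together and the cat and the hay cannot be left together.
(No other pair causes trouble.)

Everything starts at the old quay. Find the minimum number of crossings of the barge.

13

Counting alone: the drover can take at most 1 across per trip to the new quay, so moving all 6 needs at least 6 loaded trips out, with a return between consecutive ones — at least 11 crossings.
The safety rule pushes this higher. Following every safe sequence of crossings, the most of the 6 that can be at the new quay as the barge arrives there on crossing 11 is 5 — never all 6.
So no plan with fewer than 13 crossings exists, and this one achieves 13:
1. Drover goes to the new quay with the hay.
2. Drover goes back to the old quay alone.
3. Drover goes to the new quay with the cat.
4. Drover goes back to the old quay with the hay.
5. Drover goes to the new quay with the ferret.
6. Drover goes back to the old quay alone.
7. Drover goes to the new quay with the lamb.
8. Drover goes back to the old quay alone.
9. Drover goes to the new quay with the pigeon.
10. Drover goes back to the old quay alone.
11. Drover goes to the new quay with the cabbage.
12. Drover goes back to the old quay alone.
13. Drover goes to the new quay with the hay.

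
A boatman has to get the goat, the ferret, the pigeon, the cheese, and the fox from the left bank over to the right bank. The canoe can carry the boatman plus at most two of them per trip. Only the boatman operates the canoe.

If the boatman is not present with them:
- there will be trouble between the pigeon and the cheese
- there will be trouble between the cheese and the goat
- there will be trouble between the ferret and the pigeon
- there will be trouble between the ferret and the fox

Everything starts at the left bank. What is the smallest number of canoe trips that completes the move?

Counting alone: the boatman can take at most 2 across per trip to the right bank, so moving all 5 needs at least 3 loaded trips out, with a return between consecutive ones — at least 5 crossings.
The safety rule pushes this higher. Following every safe sequence of crossings, the most of the 5 that can be at the right bank as the canoe arrives there on crossing 5 is 4 — never all 5.
So no plan with fewer than 7 crossings exists, and this one achieves 7:
1. Boatman goes to the right bank with the cheese and the ferret.
2. Boatman goes back to the left bank alone.
3. Boatman goes to the right bank with the goat.
4. Boatman goes back to the left bank with the cheese.
5. Boatman goes to the right bank with the fox and the pigeon.
6. Boatman goes back to the left bank with the ferret.
7. Boatman goes to the right bank with the cheese and the ferret.

7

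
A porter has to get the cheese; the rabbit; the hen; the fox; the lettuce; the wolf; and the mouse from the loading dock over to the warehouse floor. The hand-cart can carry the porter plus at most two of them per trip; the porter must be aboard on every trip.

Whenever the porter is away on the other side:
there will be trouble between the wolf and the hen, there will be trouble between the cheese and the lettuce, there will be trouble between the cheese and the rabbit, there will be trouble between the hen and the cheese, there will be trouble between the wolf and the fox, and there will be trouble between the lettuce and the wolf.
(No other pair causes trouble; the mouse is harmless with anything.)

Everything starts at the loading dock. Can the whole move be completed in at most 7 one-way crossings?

Counting alone: the porter can take at most 2 across per trip to the warehouse floor, so moving all 7 needs at least 4 loaded trips out, with a return between consecutive ones — at least 7 crossings.
The safety rule pushes this higher. Following every safe sequence of crossings, the most of the 7 that can be at the warehouse floor as the hand-cart arrives there on crossing 7 is 6 — never all 7.
So the move cannot be finished within 7 crossings. (The shortest complete plan takes 9:)
1. Porter goes to the warehouse floor with the cheese and the wolf.  [the loading dock: the fox, the hen, the lettuce, the mouse, the rabbit | the warehouse floor: the cheese, the wolf]
2. Porter goes back to the loading dock alone.  [the loading dock: the fox, the hen, the lettuce, the mouse, the rabbit | the warehouse floor: the cheese, the wolf]
3. Porter goes to the warehouse floor with the rabbit.  [the loading dock: the fox, the hen, the lettuce, the mouse | the warehouse floor: the cheese, the rabbit, the wolf]
4. Porter goes back to the loading dock with the cheese.  [the loading dock: the cheese, the fox, the hen, the lettuce, the mouse | the warehouse floor: the rabbit, the wolf]
5. Porter goes to the warehouse floor with the hen and the lettuce.  [the loading dock: the cheese, the fox, the mouse | the warehouse floor: the hen, the lettuce, the rabbit, the wolf]
6. Porter goes back to the loading dock with the wolf.  [the loading dock: the cheese, the fox, the mouse, the wolf | the warehouse floor: the hen, the lettuce, the rabbit]
7. Porter goes to the warehouse floor with the fox and the mouse.  [the loading dock: the cheese, the wolf | the warehouse floor: the fox, the hen, the lettuce, the mouse, the rabbit]
8. Porter goes back to the loading dock alone.  [the loading dock: the cheese, the wolf | the warehouse floor: the fox, the hen, the lettuce, the mouse, the rabbit]
9. Porter goes to the warehouse floor with the cheese and the wolf.  [the loading dock: — | the warehouse floor: the cheese, the fox, the hen, the lettuce, the mouse, the rabbit, the wolf]

No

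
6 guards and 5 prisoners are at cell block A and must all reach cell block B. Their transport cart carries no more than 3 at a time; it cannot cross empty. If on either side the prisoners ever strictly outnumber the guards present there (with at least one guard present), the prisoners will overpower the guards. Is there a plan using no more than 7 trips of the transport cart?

Counting alone: each trip to cell block B takes at most 3 across and each return brings at least 1 back, so after t trips out (and t−1 returns) at most 3t − (t−1) of the 11 are across; that first reaches 11 at t = 5, so at least 9 crossings are needed.
Since 7 < 9, 7 crossings cannot be enough. (The shortest complete plan in fact takes 9:)
1. 3 prisoners → cell block B.  (cell block A: 6G 2P; cell block B: 0G 3P)
2. 1 prisoner ← cell block A.  (cell block A: 6G 3P; cell block B: 0G 2P)
3. 3 guards → cell block B.  (cell block A: 3G 3P; cell block B: 3G 2P)
4. 1 guard ← cell block A.  (cell block A: 4G 3P; cell block B: 2G 2P)
5. 2 guards and 1 prisoner → cell block B.  (cell block A: 2G 2P; cell block B: 4G 3P)
6. 1 guard ← cell block A.  (cell block A: 3G 2P; cell block B: 3G 3P)
7. 2 guards and 1 prisoner → cell block B.  (cell block A: 1G 1P; cell block B: 5G 4P)
8. 1 guard ← cell block A.  (cell block A: 2G 1P; cell block B: 4G 4P)
9. 2 guards and 1 prisoner → cell block B.  (cell block A: 0G 0P; cell block B: 6G 5P)

No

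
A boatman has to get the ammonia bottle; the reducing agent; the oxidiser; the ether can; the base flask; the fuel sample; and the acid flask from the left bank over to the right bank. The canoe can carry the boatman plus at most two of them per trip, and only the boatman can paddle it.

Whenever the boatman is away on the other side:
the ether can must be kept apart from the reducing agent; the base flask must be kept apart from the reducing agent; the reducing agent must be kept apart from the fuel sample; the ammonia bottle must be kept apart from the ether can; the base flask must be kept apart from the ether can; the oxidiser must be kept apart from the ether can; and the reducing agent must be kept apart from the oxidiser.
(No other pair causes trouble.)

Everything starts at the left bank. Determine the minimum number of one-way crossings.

11

Counting alone: the boatman can take at most 2 across per trip to the right bank, so moving all 7 needs at least 4 loaded trips out, with a return between consecutive ones — at least 7 crossings.
The safety rule pushes this higher. Following every safe sequence of crossings, the most of the 7 that can be at the right bank as the canoe arrives there on crossings 7, 9 is 5, 6 respectively — never all 7.
So no plan with fewer than 11 crossings exists, and this one achieves 11:
1. Boatman goes to the right bank with the ether can and the reducing agent.
2. Boatman goes back to the left bank with the reducing agent.
3. Boatman goes to the right bank with the ammonia bottle and the reducing agent.
4. Boatman goes back to the left bank with the ether can.
5. Boatman goes to the right bank with the base flask and the oxidiser.
6. Boatman goes back to the left bank with the reducing agent.
7. Boatman goes to the right bank with the fuel sample and the reducing agent.
8. Boatman goes back to the left bank with the reducing agent.
9. Boatman goes to the right bank with the acid flask and the reducing agent.
10. Boatman goes back to the left bank with the reducing agent.
11. Boatman goes to the right bank with the ether can and the reducing agent.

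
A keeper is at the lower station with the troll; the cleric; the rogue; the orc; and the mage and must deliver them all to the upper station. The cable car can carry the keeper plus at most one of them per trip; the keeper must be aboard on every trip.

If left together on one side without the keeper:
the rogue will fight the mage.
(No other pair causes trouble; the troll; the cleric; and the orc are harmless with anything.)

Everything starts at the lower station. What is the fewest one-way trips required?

Counting alone: the keeper can take at most 1 across per trip to the upper station, so moving all 5 needs at least 5 loaded trips out, with a return between consecutive ones — at least 9 crossings.
The plan below uses exactly 9 crossings, so it is optimal:
1. Keeper goes to the upper station with the rogue.
2. Keeper goes back to the lower station alone.
3. Keeper goes to the upper station with the troll.
4. Keeper goes back to the lower station alone.
5. Keeper goes to the upper station with the cleric.
6. Keeper goes back to the lower station alone.
7. Keeper goes to the upper station with the orc.
8. Keeper goes back to the lower station alone.
9. Keeper goes to the upper station with the mage.

9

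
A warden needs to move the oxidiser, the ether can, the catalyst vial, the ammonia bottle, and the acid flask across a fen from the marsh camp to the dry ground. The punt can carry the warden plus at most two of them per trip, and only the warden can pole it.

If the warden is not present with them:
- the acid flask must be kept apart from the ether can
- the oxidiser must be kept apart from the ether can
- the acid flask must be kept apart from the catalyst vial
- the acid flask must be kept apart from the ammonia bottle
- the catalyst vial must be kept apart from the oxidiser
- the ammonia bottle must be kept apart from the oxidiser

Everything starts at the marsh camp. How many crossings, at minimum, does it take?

7

Counting alone: the warden can take at most 2 across per trip to the dry ground, so moving all 5 needs at least 3 loaded trips out, with a return between consecutive ones — at least 5 crossings.
The safety rule pushes this higher. Following every safe sequence of crossings, the most of the 5 that can be at the dry ground as the punt arrives there on crossing 5 is 4 — never all 5.
So no plan with fewer than 7 crossings exists, and this one achieves 7:
1. Warden goes to the dry ground with the acid flask and the oxidiser.  [the marsh camp: the ammonia bottle, the catalyst vial, the ether can | the dry ground: the acid flask, the oxidiser]
2. Warden goes back to the marsh camp alone.  [the marsh camp: the ammonia bottle, the catalyst vial, the ether can | the dry ground: the acid flask, the oxidiser]
3. Warden goes to the dry ground with the ether can.  [the marsh camp: the ammonia bottle, the catalyst vial | the dry ground: the acid flask, the ether can, the oxidiser]
4. Warden goes back to the marsh camp with the acid flask and the oxidiser.  [the marsh camp: the acid flask, the ammonia bottle, the catalyst vial, the oxidiser | the dry ground: the ether can]
5. Warden goes to the dry ground with the ammonia bottle and the catalyst vial.  [the marsh camp: the acid flask, the oxidiser | the dry ground: the ammonia bottle, the catalyst vial, the ether can]
6. Warden goes back to the marsh camp alone.  [the marsh camp: the acid flask, the oxidiser | the dry ground: the ammonia bottle, the catalyst vial, the ether can]
7. Warden goes to the dry ground with the acid flask and the oxidiser.  [the marsh camp: — | the dry ground: the acid flask, the ammonia bottle, the catalyst vial, the ether can, the oxidiser]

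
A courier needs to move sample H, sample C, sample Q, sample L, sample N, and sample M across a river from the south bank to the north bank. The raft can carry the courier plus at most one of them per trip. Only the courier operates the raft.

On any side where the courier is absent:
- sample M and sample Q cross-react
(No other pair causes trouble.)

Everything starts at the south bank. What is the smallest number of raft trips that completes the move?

11

Counting alone: the courier can take at most 1 across per trip to the north bank, so moving all 6 needs at least 6 loaded trips out, with a return between consecutive ones — at least 11 crossings.
The plan below uses exactly 11 crossings, so it is optimal:
1. Courier goes to the north bank with sample Q.  [the south bank: sample C, sample H, sample L, sample M, sample N | the north bank: sample Q]
2. Courier goes back to the south bank alone.  [the south bank: sample C, sample H, sample L, sample M, sample N | the north bank: sample Q]
3. Courier goes to the north bank with sample H.  [the south bank: sample C, sample L, sample M, sample N | the north bank: sample H, sample Q]
4. Courier goes back to the south bank alone.  [the south bank: sample C, sample L, sample M, sample N | the north bank: sample H, sample Q]
5. Courier goes to the north bank with sample C.  [the south bank: sample L, sample M, sample N | the north bank: sample C, sample H, sample Q]
6. Courier goes back to the south bank alone.  [the south bank: sample L, sample M, sample N | the north bank: sample C, sample H, sample Q]
7. Courier goes to the north bank with sample L.  [the south bank: sample M, sample N | the north bank: sample C, sample H, sample L, sample Q]
8. Courier goes back to the south bank alone.  [the south bank: sample M, sample N | the north bank: sample C, sample H, sample L, sample Q]
9. Courier goes to the north bank with sample N.  [the south bank: sample M | the north bank: sample C, sample H, sample L, sample N, sample Q]
10. Courier goes back to the south bank alone.  [the south bank: sample M | the north bank: sample C, sample H, sample L, sample N, sample Q]
11. Courier goes to the north bank with sample M.  [the south bank: — | the north bank: sample C, sample H, sample L, sample M, sample N, sample Q]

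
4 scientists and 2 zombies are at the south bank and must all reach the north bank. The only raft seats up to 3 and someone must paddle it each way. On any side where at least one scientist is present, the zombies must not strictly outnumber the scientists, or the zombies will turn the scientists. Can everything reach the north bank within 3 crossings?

No

Counting alone: each trip to the north bank takes at most 3 across and each return brings at least 1 back, so after t trips out (and t−1 returns) at most 3t − (t−1) of the 6 are across; that first reaches 6 at t = 3, so at least 5 crossings are needed.
Since 3 < 5, 3 crossings cannot be enough. (The shortest complete plan in fact takes 5:)
1. 2 zombies → the north bank.  (the south bank: 4S 0Z; the north bank: 0S 2Z)
2. 1 zombie ← the south bank.  (the south bank: 4S 1Z; the north bank: 0S 1Z)
3. 2 scientists and 1 zombie → the north bank.  (the south bank: 2S 0Z; the north bank: 2S 2Z)
4. 1 zombie ← the south bank.  (the south bank: 2S 1Z; the north bank: 2S 1Z)
5. 2 scientists and 1 zombie → the north bank.  (the south bank: 0S 0Z; the north bank: 4S 2Z)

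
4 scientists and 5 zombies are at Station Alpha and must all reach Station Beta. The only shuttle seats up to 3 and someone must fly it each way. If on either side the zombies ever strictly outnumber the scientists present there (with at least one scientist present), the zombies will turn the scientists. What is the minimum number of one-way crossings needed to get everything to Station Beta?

The zombies already outnumber the scientists at Station Alpha before anyone moves, so the starting position itself is disallowed.

impossible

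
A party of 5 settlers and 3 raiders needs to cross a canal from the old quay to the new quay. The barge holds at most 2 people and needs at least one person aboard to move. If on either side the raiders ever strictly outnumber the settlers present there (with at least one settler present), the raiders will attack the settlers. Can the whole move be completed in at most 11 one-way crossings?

Counting alone: each trip to the new quay takes at most 2 across and each return brings at least 1 back, so after t trips out (and t−1 returns) at most 2t − (t−1) of the 8 are across; that first reaches 8 at t = 7, so at least 13 crossings are needed.
Since 11 < 13, 11 crossings cannot be enough. (The shortest complete plan in fact takes 13:)
1. 2 raiders → the new quay.  (the old quay: 5S 1R; the new quay: 0S 2R)
2. 1 raider ← the old quay.  (the old quay: 5S 2R; the new quay: 0S 1R)
3. 2 raiders → the new quay.  (the old quay: 5S 0R; the new quay: 0S 3R)
4. 1 raider ← the old quay.  (the old quay: 5S 1R; the new quay: 0S 2R)
5. 2 settlers → the new quay.  (the old quay: 3S 1R; the new quay: 2S 2R)
6. 1 raider ← the old quay.  (the old quay: 3S 2R; the new quay: 2S 1R)
7. 1 settler and 1 raider → the new quay.  (the old quay: 2S 1R; the new quay: 3S 2R)
8. 1 raider ← the old quay.  (the old quay: 2S 2R; the new quay: 3S 1R)
9. 2 raiders → the new quay.  (the old quay: 2S 0R; the new quay: 3S 3R)
10. 1 raider ← the old quay.  (the old quay: 2S 1R; the new quay: 3S 2R)
11. 1 settler and 1 raider → the new quay.  (the old quay: 1S 0R; the new quay: 4S 3R)
12. 1 raider ← the old quay.  (the old quay: 1S 1R; the new quay: 4S 2R)
13. 1 settler and 1 raider → the new quay.  (the old quay: 0S 0R; the new quay: 5S 3R)

No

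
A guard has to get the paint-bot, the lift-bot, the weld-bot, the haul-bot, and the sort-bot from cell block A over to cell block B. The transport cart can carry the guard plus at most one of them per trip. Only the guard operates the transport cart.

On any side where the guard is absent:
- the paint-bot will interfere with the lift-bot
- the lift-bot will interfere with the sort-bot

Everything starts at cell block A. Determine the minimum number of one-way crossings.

Counting alone: the guard can take at most 1 across per trip to cell block B, so moving all 5 needs at least 5 loaded trips out, with a return between consecutive ones — at least 9 crossings.
The safety rule pushes this higher. Following every safe sequence of crossings, the most of the 5 that can be at cell block B as the transport cart arrives there on crossing 9 is 4 — never all 5.
So no plan with fewer than 11 crossings exists, and this one achieves 11:
1. Guard goes to cell block B with the lift-bot.
2. Guard goes back to cell block A alone.
3. Guard goes to cell block B with the paint-bot.
4. Guard goes back to cell block A with the lift-bot.
5. Guard goes to cell block B with the sort-bot.
6. Guard goes back to cell block A alone.
7. Guard goes to cell block B with the weld-bot.
8. Guard goes back to cell block A alone.
9. Guard goes to cell block B with the haul-bot.
10. Guard goes back to cell block A alone.
11. Guard goes to cell block B with the lift-bot.

11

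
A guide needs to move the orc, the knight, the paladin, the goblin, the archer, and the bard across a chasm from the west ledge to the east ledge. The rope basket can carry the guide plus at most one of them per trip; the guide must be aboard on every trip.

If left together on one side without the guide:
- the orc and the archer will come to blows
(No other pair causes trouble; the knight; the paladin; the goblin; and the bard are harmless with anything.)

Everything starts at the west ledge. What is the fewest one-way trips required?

11

Counting alone: the guide can take at most 1 across per trip to the east ledge, so moving all 6 needs at least 6 loaded trips out, with a return between consecutive ones — at least 11 crossings.
The plan below uses exactly 11 crossings, so it is optimal:
1. Guide goes to the east ledge with the orc.
2. Guide goes back to the west ledge alone.
3. Guide goes to the east ledge with the knight.
4. Guide goes back to the west ledge alone.
5. Guide goes to the east ledge with the paladin.
6. Guide goes back to the west ledge alone.
7. Guide goes to the east ledge with the goblin.
8. Guide goes back to the west ledge alone.
9. Guide goes to the east ledge with the bard.
10. Guide goes back to the west ledge alone.
11. Guide goes to the east ledge with the archer.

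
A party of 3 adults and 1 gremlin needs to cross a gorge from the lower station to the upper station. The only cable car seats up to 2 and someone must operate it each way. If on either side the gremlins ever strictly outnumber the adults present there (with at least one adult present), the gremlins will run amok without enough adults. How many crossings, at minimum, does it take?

5

Counting alone: each trip to the upper station takes at most 2 across and each return brings at least 1 back, so after t trips out (and t−1 returns) at most 2t − (t−1) of the 4 are across; that first reaches 4 at t = 3, so at least 5 crossings are needed.
The plan below uses exactly 5 crossings, so it is optimal:
1. 1 adult and 1 gremlin → the upper station.  (the lower station: 2A 0G; the upper station: 1A 1G)
2. 1 gremlin ← the lower station.  (the lower station: 2A 1G; the upper station: 1A 0G)
3. 1 adult and 1 gremlin → the upper station.  (the lower station: 1A 0G; the upper station: 2A 1G)
4. 1 gremlin ← the lower station.  (the lower station: 1A 1G; the upper station: 2A 0G)
5. 1 adult and 1 gremlin → the upper station.  (the lower station: 0A 0G; the upper station: 3A 1G)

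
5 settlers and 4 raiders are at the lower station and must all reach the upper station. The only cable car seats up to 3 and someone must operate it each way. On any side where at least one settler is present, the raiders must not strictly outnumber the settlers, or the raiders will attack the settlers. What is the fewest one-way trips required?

7

Counting alone: each trip to the upper station takes at most 3 across and each return brings at least 1 back, so after t trips out (and t−1 returns) at most 3t − (t−1) of the 9 are across; that first reaches 9 at t = 4, so at least 7 crossings are needed.
The plan below uses exactly 7 crossings, so it is optimal:
1. 3 raiders → the upper station.  (the lower station: 5S 1R; the upper station: 0S 3R)
2. 1 raider ← the lower station.  (the lower station: 5S 2R; the upper station: 0S 2R)
3. 3 settlers → the upper station.  (the lower station: 2S 2R; the upper station: 3S 2R)
4. 1 settler ← the lower station.  (the lower station: 3S 2R; the upper station: 2S 2R)
5. 2 settlers and 1 raider → the upper station.  (the lower station: 1S 1R; the upper station: 4S 3R)
6. 1 settler ← the lower station.  (the lower station: 2S 1R; the upper station: 3S 3R)
7. 2 settlers and 1 raider → the upper station.  (the lower station: 0S 0R; the upper station: 5S 4R)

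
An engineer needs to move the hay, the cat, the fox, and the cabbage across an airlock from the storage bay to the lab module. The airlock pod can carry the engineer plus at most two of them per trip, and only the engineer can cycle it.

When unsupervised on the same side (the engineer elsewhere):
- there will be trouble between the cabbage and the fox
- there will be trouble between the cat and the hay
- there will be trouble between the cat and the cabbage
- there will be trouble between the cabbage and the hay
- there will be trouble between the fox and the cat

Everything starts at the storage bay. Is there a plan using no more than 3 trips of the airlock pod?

No

Counting alone: the engineer can take at most 2 across per trip to the lab module, so moving all 4 needs at least 2 loaded trips out, with a return between consecutive ones — at least 3 crossings.
The safety rule pushes this higher. Following every safe sequence of crossings, the most of the 4 that can be at the lab module as the airlock pod arrives there on crossing 3 is 3 — never all 4.
So the move cannot be finished within 3 crossings. (The shortest complete plan takes 5:)
1. Engineer goes to the lab module with the cabbage and the cat.
2. Engineer goes back to the storage bay with the cat.
3. Engineer goes to the lab module with the fox and the hay.
4. Engineer goes back to the storage bay with the cabbage.
5. Engineer goes to the lab module with the cabbage and the cat.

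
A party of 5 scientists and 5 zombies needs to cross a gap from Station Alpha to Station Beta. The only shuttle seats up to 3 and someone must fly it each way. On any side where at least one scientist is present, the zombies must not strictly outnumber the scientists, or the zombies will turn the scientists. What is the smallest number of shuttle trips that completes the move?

Counting alone: each trip to Station Beta takes at most 3 across and each return brings at least 1 back, so after t trips out (and t−1 returns) at most 3t − (t−1) of the 10 are across; that first reaches 10 at t = 5, so at least 9 crossings are needed.
The safety rule pushes this higher. Following every safe sequence of crossings, the most of the 10 that can be at Station Beta as the shuttle arrives there on crossing 9 is 9 — never all 10.
So no plan with fewer than 11 crossings exists, and this one achieves 11:
1. 2 zombies → Station Beta.  (Station Alpha: 5S 3Z; Station Beta: 0S 2Z)
2. 1 zombie ← Station Alpha.  (Station Alpha: 5S 4Z; Station Beta: 0S 1Z)
3. 3 zombies → Station Beta.  (Station Alpha: 5S 1Z; Station Beta: 0S 4Z)
4. 1 zombie ← Station Alpha.  (Station Alpha: 5S 2Z; Station Beta: 0S 3Z)
5. 3 scientists → Station Beta.  (Station Alpha: 2S 2Z; Station Beta: 3S 3Z)
6. 1 scientist and 1 zombie ← Station Alpha.  (Station Alpha: 3S 3Z; Station Beta: 2S 2Z)
7. 3 scientists → Station Beta.  (Station Alpha: 0S 3Z; Station Beta: 5S 2Z)
8. 1 zombie ← Station Alpha.  (Station Alpha: 0S 4Z; Station Beta: 5S 1Z)
9. 2 zombies → Station Beta.  (Station Alpha: 0S 2Z; Station Beta: 5S 3Z)
10. 1 zombie ← Station Alpha.  (Station Alpha: 0S 3Z; Station Beta: 5S 2Z)
11. 3 zombies → Station Beta.  (Station Alpha: 0S 0Z; Station Beta: 5S 5Z)

11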